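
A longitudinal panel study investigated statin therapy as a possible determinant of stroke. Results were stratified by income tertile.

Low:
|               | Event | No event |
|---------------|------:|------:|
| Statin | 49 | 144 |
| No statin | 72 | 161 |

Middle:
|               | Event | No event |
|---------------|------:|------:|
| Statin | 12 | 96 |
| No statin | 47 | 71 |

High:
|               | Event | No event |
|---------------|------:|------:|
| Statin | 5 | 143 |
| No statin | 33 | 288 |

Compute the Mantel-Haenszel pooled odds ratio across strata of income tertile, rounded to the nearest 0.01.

0.47

OR_MH = Σ(aᵢdᵢ/nᵢ) / Σ(bᵢcᵢ/nᵢ), where nᵢ is the stratum total.
Stratum 1 (Low): n = 426; a·d/n = 49·161/426 = 18.5188; b·c/n = 144·72/426 = 24.3380
Stratum 2 (Middle): n = 226; a·d/n = 12·71/226 = 3.7699; b·c/n = 96·47/226 = 19.9646
Stratum 3 (High): n = 469; a·d/n = 5·288/469 = 3.0704; b·c/n = 143·33/469 = 10.0618
OR_MH = (18.5188 + 3.7699 + 3.0704) / (24.3380 + 19.9646 + 10.0618) = 25.3591 / 54.3645 = 0.46646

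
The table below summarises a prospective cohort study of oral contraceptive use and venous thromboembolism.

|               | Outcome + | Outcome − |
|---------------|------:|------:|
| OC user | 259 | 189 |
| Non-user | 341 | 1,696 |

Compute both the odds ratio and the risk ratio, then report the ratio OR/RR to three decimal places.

1.974

Cells: a = 259, b = 189, c = 341, d = 1696.
OR = (259·1696)/(189·341) = 439264/64449 = 6.81568
Risk in exposed = 259/448 = 0.57812; risk in unexposed = 341/2037 = 0.16740; RR = 3.45349
OR/RR = 6.81568 / 3.45349 = 1.97356
The outcome is not rare, so the OR lies further from 1 than the RR.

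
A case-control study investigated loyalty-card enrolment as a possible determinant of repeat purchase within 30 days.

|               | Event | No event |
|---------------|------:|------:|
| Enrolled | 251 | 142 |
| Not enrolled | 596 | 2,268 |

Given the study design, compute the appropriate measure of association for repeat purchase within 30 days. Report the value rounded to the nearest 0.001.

6.726

Cells: a = 251, b = 142, c = 596, d = 2268.
This is a case-control study: participants were sampled on outcome status, so risks in the source population cannot be estimated directly — relative risk is not valid here. The odds ratio is the appropriate measure.
OR = (a·d)/(b·c) = (251 × 2268) / (142 × 596) = 569268 / 84632 = 6.72639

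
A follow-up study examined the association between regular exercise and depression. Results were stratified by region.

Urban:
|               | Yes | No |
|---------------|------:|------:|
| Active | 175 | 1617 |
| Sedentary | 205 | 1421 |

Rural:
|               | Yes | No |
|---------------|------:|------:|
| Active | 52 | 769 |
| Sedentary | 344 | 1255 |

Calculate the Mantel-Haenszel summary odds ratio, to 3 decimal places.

0.483

OR_MH = Σ(aᵢdᵢ/nᵢ) / Σ(bᵢcᵢ/nᵢ), where nᵢ is the stratum total.
Stratum 1 (Urban): n = 3418; a·d/n = 175·1421/3418 = 72.7545; b·c/n = 1617·205/3418 = 96.9822
Stratum 2 (Rural): n = 2420; a·d/n = 52·1255/2420 = 26.9669; b·c/n = 769·344/2420 = 109.3124
OR_MH = (72.7545 + 26.9669) / (96.9822 + 109.3124) = 99.7215 / 206.2946 = 0.48339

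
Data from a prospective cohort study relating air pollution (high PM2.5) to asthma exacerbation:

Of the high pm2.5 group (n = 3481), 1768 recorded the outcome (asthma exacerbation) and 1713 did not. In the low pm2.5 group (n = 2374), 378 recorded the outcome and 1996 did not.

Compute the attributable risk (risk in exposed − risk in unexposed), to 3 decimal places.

From the description: a = 1768, b = 1713, c = 378, d = 1996.
Risk in exposed = 1768/3481 = 0.507900; risk in unexposed = 378/2374 = 0.159225.
Risk difference = 0.507900 − 0.159225 = 0.348675

0.349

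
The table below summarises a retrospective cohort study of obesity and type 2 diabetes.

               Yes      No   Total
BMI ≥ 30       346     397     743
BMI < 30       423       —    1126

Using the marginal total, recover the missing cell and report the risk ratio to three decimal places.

1.240

The missing cell is in the unexposed row: 1126 − 423 = 703.
So a = 346, b = 397, c = 423, d = 703.
RR = [a/(a+b)] / [c/(c+d)] = (346/743) / (423/1126) = 0.46568/0.37567 = 1.23961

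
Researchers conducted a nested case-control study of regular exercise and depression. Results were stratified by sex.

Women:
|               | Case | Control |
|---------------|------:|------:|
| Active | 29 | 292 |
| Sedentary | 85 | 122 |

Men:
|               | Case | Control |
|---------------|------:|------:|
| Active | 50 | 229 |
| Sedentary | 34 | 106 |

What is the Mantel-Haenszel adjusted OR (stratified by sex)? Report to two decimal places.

OR_MH = Σ(aᵢdᵢ/nᵢ) / Σ(bᵢcᵢ/nᵢ), where nᵢ is the stratum total.
Stratum 1 (Women): n = 528; a·d/n = 29·122/528 = 6.7008; b·c/n = 292·85/528 = 47.0076
Stratum 2 (Men): n = 419; a·d/n = 50·106/419 = 12.6492; b·c/n = 229·34/419 = 18.5823
OR_MH = (6.7008 + 12.6492) / (47.0076 + 18.5823) = 19.3499 / 65.5899 = 0.29501

0.30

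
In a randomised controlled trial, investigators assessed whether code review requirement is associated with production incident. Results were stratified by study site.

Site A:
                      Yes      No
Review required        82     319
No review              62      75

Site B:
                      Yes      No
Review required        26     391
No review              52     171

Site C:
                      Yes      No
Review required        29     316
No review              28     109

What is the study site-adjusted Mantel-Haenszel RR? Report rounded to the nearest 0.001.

0.381

RR_MH = Σ(aᵢ·n₀ᵢ/nᵢ) / Σ(cᵢ·n₁ᵢ/nᵢ), with n₁ᵢ = aᵢ+bᵢ (exposed), n₀ᵢ = cᵢ+dᵢ (unexposed), nᵢ = n₁ᵢ+n₀ᵢ.
Stratum 1 (Site A): n₁ = 401, n₀ = 137, n = 538; a·n₀/n = 82·137/538 = 20.8810; c·n₁/n = 62·401/538 = 46.2119
Stratum 2 (Site B): n₁ = 417, n₀ = 223, n = 640; a·n₀/n = 26·223/640 = 9.0594; c·n₁/n = 52·417/640 = 33.8813
Stratum 3 (Site C): n₁ = 345, n₀ = 137, n = 482; a·n₀/n = 29·137/482 = 8.2427; c·n₁/n = 28·345/482 = 20.0415
RR_MH = (20.8810 + 9.0594 + 8.2427) / (46.2119 + 33.8813 + 20.0415) = 38.1832 / 100.1346 = 0.38132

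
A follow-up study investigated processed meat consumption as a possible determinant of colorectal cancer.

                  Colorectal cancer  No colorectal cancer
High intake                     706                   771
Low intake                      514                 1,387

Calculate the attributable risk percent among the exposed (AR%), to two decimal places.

43.43

Cells: a = 706, b = 771, c = 514, d = 1387.
Risk in exposed = 706/1477 = 0.47800; risk in unexposed = 514/1901 = 0.27038.
RR = 0.47800/0.27038 = 1.76784
AR% = (RR − 1)/RR × 100 = (1.76784 − 1)/1.76784 × 100 = 43.4338%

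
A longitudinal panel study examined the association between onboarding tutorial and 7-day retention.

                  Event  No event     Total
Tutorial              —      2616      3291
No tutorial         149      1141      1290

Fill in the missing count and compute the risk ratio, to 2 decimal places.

1.78

The missing cell is in the exposed row: 3291 − 2616 = 675.
So a = 675, b = 2616, c = 149, d = 1141.
RR = [a/(a+b)] / [c/(c+d)] = (675/3291) / (149/1290) = 0.20510/0.11550 = 1.77574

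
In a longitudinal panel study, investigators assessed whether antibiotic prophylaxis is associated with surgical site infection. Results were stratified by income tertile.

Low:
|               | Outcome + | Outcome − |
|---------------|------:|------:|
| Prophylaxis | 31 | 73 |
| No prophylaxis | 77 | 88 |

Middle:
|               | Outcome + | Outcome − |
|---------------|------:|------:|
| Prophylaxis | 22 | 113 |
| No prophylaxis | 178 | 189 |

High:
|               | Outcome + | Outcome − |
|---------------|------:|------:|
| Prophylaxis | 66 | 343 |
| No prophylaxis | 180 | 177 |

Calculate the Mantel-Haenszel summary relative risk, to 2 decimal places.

0.38

RR_MH = Σ(aᵢ·n₀ᵢ/nᵢ) / Σ(cᵢ·n₁ᵢ/nᵢ), with n₁ᵢ = aᵢ+bᵢ (exposed), n₀ᵢ = cᵢ+dᵢ (unexposed), nᵢ = n₁ᵢ+n₀ᵢ.
Stratum 1 (Low): n₁ = 104, n₀ = 165, n = 269; a·n₀/n = 31·165/269 = 19.0149; c·n₁/n = 77·104/269 = 29.7695
Stratum 2 (Middle): n₁ = 135, n₀ = 367, n = 502; a·n₀/n = 22·367/502 = 16.0837; c·n₁/n = 178·135/502 = 47.8685
Stratum 3 (High): n₁ = 409, n₀ = 357, n = 766; a·n₀/n = 66·357/766 = 30.7598; c·n₁/n = 180·409/766 = 96.1097
RR_MH = (19.0149 + 16.0837 + 30.7598) / (29.7695 + 47.8685 + 96.1097) = 65.8583 / 173.7477 = 0.37905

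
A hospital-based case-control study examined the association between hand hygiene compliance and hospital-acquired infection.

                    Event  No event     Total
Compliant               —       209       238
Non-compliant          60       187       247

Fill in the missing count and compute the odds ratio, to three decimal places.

The missing cell is in the exposed row: 238 − 209 = 29.
So a = 29, b = 209, c = 60, d = 187.
OR = (a·d)/(b·c) = (29 × 187) / (209 × 60) = 5423 / 12540 = 0.43246

0.432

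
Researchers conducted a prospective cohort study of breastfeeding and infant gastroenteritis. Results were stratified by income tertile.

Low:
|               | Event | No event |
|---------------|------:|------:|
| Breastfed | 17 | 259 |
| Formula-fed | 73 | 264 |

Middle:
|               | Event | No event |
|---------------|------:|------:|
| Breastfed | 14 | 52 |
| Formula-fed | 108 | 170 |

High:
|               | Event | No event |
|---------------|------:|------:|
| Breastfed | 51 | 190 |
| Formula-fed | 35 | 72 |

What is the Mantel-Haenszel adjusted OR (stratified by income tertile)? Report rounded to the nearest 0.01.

OR_MH = Σ(aᵢdᵢ/nᵢ) / Σ(bᵢcᵢ/nᵢ), where nᵢ is the stratum total.
Stratum 1 (Low): n = 613; a·d/n = 17·264/613 = 7.3214; b·c/n = 259·73/613 = 30.8434
Stratum 2 (Middle): n = 344; a·d/n = 14·170/344 = 6.9186; b·c/n = 52·108/344 = 16.3256
Stratum 3 (High): n = 348; a·d/n = 51·72/348 = 10.5517; b·c/n = 190·35/348 = 19.1092
OR_MH = (7.3214 + 6.9186 + 10.5517) / (30.8434 + 16.3256 + 19.1092) = 24.7917 / 66.2782 = 0.37406

0.37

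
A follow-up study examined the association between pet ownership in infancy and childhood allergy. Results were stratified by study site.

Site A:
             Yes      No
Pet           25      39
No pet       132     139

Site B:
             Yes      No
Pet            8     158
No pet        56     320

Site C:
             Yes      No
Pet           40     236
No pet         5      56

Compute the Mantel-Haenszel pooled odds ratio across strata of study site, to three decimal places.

0.618

OR_MH = Σ(aᵢdᵢ/nᵢ) / Σ(bᵢcᵢ/nᵢ), where nᵢ is the stratum total.
Stratum 1 (Site A): n = 335; a·d/n = 25·139/335 = 10.3731; b·c/n = 39·132/335 = 15.3672
Stratum 2 (Site B): n = 542; a·d/n = 8·320/542 = 4.7232; b·c/n = 158·56/542 = 16.3247
Stratum 3 (Site C): n = 337; a·d/n = 40·56/337 = 6.6469; b·c/n = 236·5/337 = 3.5015
OR_MH = (10.3731 + 4.7232 + 6.6469) / (15.3672 + 16.3247 + 3.5015) = 21.7433 / 35.1934 = 0.61782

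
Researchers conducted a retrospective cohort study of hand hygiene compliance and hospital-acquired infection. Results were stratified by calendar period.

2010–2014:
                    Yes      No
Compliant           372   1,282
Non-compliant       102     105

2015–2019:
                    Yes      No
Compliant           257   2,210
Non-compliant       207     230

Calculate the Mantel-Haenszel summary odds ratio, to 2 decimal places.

0.18

OR_MH = Σ(aᵢdᵢ/nᵢ) / Σ(bᵢcᵢ/nᵢ), where nᵢ is the stratum total.
Stratum 1 (2010–2014): n = 1861; a·d/n = 372·105/1861 = 20.9887; b·c/n = 1282·102/1861 = 70.2654
Stratum 2 (2015–2019): n = 2904; a·d/n = 257·230/2904 = 20.3547; b·c/n = 2210·207/2904 = 157.5310
OR_MH = (20.9887 + 20.3547) / (70.2654 + 157.5310) = 41.3434 / 227.7964 = 0.18149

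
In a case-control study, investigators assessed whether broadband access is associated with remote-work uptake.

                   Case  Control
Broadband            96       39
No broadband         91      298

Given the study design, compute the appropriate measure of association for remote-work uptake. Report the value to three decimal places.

8.061

Cells: a = 96, b = 39, c = 91, d = 298.
This is a case-control study: participants were sampled on outcome status, so risks in the source population cannot be estimated directly — relative risk is not valid here. The odds ratio is the appropriate measure.
OR = (a·d)/(b·c) = (96 × 298) / (39 × 91) = 28608 / 3549 = 8.06086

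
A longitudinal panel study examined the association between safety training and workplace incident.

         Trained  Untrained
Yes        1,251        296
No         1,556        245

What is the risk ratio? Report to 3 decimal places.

0.815

Reading the table with exposure as columns: a = 1251 (Trained, case), b = 1556 (Trained, non-case), c = 296 (Untrained, case), d = 245.
Risk in exposed = 1251/2807 = 0.44567; risk in unexposed = 296/541 = 0.54713.
RR = 0.44567 / 0.54713 = 0.81456
The risk is 19% lower among the exposed than among the unexposed.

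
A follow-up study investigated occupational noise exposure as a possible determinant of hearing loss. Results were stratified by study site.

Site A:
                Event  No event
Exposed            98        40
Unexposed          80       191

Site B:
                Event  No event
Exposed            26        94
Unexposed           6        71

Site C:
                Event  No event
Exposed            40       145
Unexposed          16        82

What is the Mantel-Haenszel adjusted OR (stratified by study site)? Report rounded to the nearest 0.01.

OR_MH = Σ(aᵢdᵢ/nᵢ) / Σ(bᵢcᵢ/nᵢ), where nᵢ is the stratum total.
Stratum 1 (Site A): n = 409; a·d/n = 98·191/409 = 45.7653; b·c/n = 40·80/409 = 7.8240
Stratum 2 (Site B): n = 197; a·d/n = 26·71/197 = 9.3706; b·c/n = 94·6/197 = 2.8629
Stratum 3 (Site C): n = 283; a·d/n = 40·82/283 = 11.5901; b·c/n = 145·16/283 = 8.1979
OR_MH = (45.7653 + 9.3706 + 11.5901) / (7.8240 + 2.8629 + 8.1979) = 66.7259 / 18.8848 = 3.53332

3.53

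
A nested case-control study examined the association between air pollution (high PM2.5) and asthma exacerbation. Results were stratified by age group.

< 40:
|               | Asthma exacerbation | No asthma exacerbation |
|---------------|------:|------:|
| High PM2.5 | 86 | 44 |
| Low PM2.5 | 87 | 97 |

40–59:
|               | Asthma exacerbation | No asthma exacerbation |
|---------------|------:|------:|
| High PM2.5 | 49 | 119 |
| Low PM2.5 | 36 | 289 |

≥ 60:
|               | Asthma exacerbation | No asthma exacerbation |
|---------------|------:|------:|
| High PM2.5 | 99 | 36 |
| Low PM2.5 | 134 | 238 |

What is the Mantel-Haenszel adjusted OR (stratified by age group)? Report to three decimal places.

OR_MH = Σ(aᵢdᵢ/nᵢ) / Σ(bᵢcᵢ/nᵢ), where nᵢ is the stratum total.
Stratum 1 (< 40): n = 314; a·d/n = 86·97/314 = 26.5669; b·c/n = 44·87/314 = 12.1911
Stratum 2 (40–59): n = 493; a·d/n = 49·289/493 = 28.7241; b·c/n = 119·36/493 = 8.6897
Stratum 3 (≥ 60): n = 507; a·d/n = 99·238/507 = 46.4734; b·c/n = 36·134/507 = 9.5148
OR_MH = (26.5669 + 28.7241 + 46.4734) / (12.1911 + 8.6897 + 9.5148) = 101.7644 / 30.3955 = 3.34801

3.348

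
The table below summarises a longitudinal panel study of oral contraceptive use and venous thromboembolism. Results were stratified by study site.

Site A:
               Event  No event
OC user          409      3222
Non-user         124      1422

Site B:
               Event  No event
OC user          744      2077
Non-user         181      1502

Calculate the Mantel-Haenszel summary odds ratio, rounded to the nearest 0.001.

OR_MH = Σ(aᵢdᵢ/nᵢ) / Σ(bᵢcᵢ/nᵢ), where nᵢ is the stratum total.
Stratum 1 (Site A): n = 5177; a·d/n = 409·1422/5177 = 112.3427; b·c/n = 3222·124/5177 = 77.1737
Stratum 2 (Site B): n = 4504; a·d/n = 744·1502/4504 = 248.1101; b·c/n = 2077·181/4504 = 83.4674
OR_MH = (112.3427 + 248.1101) / (77.1737 + 83.4674) = 360.4528 / 160.6410 = 2.24384

2.244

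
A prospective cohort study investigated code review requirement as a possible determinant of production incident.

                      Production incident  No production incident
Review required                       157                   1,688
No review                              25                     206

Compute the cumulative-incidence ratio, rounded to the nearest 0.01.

0.79

Cells: a = 157, b = 1688, c = 25, d = 206.
Risk in exposed = 157/1845 = 0.08509; risk in unexposed = 25/231 = 0.10823.
RR = 0.08509 / 0.10823 = 0.78628
The risk is 21% lower among the exposed than among the unexposed.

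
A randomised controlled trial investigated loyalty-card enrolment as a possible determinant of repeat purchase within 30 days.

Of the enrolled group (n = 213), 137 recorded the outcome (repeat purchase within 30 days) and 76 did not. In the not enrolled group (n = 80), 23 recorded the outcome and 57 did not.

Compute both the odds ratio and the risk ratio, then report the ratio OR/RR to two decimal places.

From the description: a = 137, b = 76, c = 23, d = 57.
OR = (137·57)/(76·23) = 7809/1748 = 4.46739
Risk in exposed = 137/213 = 0.64319; risk in unexposed = 23/80 = 0.28750; RR = 2.23719
OR/RR = 4.46739 / 2.23719 = 1.99688
The outcome is not rare, so the OR lies further from 1 than the RR.

2.00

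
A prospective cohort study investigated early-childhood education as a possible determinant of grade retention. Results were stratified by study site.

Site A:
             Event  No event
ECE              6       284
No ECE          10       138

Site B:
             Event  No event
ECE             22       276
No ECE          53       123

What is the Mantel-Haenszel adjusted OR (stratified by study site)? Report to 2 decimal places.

OR_MH = Σ(aᵢdᵢ/nᵢ) / Σ(bᵢcᵢ/nᵢ), where nᵢ is the stratum total.
Stratum 1 (Site A): n = 438; a·d/n = 6·138/438 = 1.8904; b·c/n = 284·10/438 = 6.4840
Stratum 2 (Site B): n = 474; a·d/n = 22·123/474 = 5.7089; b·c/n = 276·53/474 = 30.8608
OR_MH = (1.8904 + 5.7089) / (6.4840 + 30.8608) = 7.5993 / 37.3448 = 0.20349

0.20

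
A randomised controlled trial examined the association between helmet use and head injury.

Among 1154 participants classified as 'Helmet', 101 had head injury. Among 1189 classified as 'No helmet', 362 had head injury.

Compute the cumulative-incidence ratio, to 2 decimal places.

From the description: a = 101, b = 1053, c = 362, d = 827.
Risk in exposed = 101/1154 = 0.08752; risk in unexposed = 362/1189 = 0.30446.
RR = 0.08752 / 0.30446 = 0.28747
The risk is 71% lower among the exposed than among the unexposed.

0.29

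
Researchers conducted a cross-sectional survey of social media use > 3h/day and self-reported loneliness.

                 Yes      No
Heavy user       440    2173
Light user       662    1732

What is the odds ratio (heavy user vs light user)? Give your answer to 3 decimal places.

Cells: a = 440, b = 2173, c = 662, d = 1732.
OR = (a·d)/(b·c) = (440 × 1732) / (2173 × 662) = 762080 / 1438526 = 0.52976
Exposure is associated with lower odds of self-reported loneliness (OR = 0.53 < 1).

0.530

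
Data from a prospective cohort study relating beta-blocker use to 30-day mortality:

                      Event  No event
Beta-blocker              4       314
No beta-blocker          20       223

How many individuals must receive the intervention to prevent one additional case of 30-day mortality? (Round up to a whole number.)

15

Risk in treated group = 4/318 = 0.01258; risk in control = 20/243 = 0.08230.
Absolute risk reduction = 0.08230 − 0.01258 = 0.06973
NNT = 1 / ARR = 1 / 0.06973 = 14.342 → round up → 15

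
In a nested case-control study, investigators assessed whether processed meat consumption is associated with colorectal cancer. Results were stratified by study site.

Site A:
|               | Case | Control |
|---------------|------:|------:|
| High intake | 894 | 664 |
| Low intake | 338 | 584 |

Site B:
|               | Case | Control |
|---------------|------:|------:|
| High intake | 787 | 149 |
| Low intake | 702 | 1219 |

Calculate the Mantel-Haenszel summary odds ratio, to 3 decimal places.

OR_MH = Σ(aᵢdᵢ/nᵢ) / Σ(bᵢcᵢ/nᵢ), where nᵢ is the stratum total.
Stratum 1 (Site A): n = 2480; a·d/n = 894·584/2480 = 210.5226; b·c/n = 664·338/2480 = 90.4968
Stratum 2 (Site B): n = 2857; a·d/n = 787·1219/2857 = 335.7903; b·c/n = 149·702/2857 = 36.6111
OR_MH = (210.5226 + 335.7903) / (90.4968 + 36.6111) = 546.3129 / 127.1079 = 4.29802

4.298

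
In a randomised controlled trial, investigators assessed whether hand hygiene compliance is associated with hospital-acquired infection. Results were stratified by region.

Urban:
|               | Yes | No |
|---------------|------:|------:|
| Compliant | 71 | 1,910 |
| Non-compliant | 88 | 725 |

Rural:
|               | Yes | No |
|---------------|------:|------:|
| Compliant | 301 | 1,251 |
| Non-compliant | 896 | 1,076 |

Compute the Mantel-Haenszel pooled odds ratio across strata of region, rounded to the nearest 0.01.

0.29

OR_MH = Σ(aᵢdᵢ/nᵢ) / Σ(bᵢcᵢ/nᵢ), where nᵢ is the stratum total.
Stratum 1 (Urban): n = 2794; a·d/n = 71·725/2794 = 18.4234; b·c/n = 1910·88/2794 = 60.1575
Stratum 2 (Rural): n = 3524; a·d/n = 301·1076/3524 = 91.9058; b·c/n = 1251·896/3524 = 318.0749
OR_MH = (18.4234 + 91.9058) / (60.1575 + 318.0749) = 110.3292 / 378.2324 = 0.29170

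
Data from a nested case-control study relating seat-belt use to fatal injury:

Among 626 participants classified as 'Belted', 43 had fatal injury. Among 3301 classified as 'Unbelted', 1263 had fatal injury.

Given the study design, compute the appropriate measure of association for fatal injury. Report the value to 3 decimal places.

From the description: a = 43, b = 583, c = 1263, d = 2038.
This is a nested case-control study: participants were sampled on outcome status, so risks in the source population cannot be estimated directly — relative risk is not valid here. The odds ratio is the appropriate measure.
OR = (a·d)/(b·c) = (43 × 2038) / (583 × 1263) = 87634 / 736329 = 0.11901

0.119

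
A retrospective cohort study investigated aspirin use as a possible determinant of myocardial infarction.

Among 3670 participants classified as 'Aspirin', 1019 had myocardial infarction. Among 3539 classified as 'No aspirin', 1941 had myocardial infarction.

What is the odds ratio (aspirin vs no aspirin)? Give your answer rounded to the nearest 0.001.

0.316

From the description: a = 1019, b = 2651, c = 1941, d = 1598.
OR = (a·d)/(b·c) = (1019 × 1598) / (2651 × 1941) = 1628362 / 5145591 = 0.31646
Exposure is associated with lower odds of myocardial infarction (OR = 0.32 < 1).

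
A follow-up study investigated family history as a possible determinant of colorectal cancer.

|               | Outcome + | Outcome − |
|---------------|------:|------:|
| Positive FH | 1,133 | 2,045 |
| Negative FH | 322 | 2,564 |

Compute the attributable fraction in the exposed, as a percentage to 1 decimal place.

68.7

Cells: a = 1133, b = 2045, c = 322, d = 2564.
Risk in exposed = 1133/3178 = 0.35651; risk in unexposed = 322/2886 = 0.11157.
RR = 0.35651/0.11157 = 3.19534
AR% = (RR − 1)/RR × 100 = (3.19534 − 1)/3.19534 × 100 = 68.7044%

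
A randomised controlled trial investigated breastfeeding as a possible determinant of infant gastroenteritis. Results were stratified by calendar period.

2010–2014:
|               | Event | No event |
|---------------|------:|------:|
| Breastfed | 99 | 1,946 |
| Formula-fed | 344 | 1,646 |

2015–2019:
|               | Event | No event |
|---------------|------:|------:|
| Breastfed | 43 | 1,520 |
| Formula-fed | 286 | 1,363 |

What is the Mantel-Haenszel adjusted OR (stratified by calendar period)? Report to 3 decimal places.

OR_MH = Σ(aᵢdᵢ/nᵢ) / Σ(bᵢcᵢ/nᵢ), where nᵢ is the stratum total.
Stratum 1 (2010–2014): n = 4035; a·d/n = 99·1646/4035 = 40.3851; b·c/n = 1946·344/4035 = 165.9043
Stratum 2 (2015–2019): n = 3212; a·d/n = 43·1363/3212 = 18.2469; b·c/n = 1520·286/3212 = 135.3425
OR_MH = (40.3851 + 18.2469) / (165.9043 + 135.3425) = 58.6320 / 301.2468 = 0.19463

0.195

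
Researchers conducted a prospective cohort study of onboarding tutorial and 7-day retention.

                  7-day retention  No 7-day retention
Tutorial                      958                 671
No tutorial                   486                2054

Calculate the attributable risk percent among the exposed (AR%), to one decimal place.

67.5

Cells: a = 958, b = 671, c = 486, d = 2054.
Risk in exposed = 958/1629 = 0.58809; risk in unexposed = 486/2540 = 0.19134.
RR = 0.58809/0.19134 = 3.07356
AR% = (RR − 1)/RR × 100 = (3.07356 − 1)/3.07356 × 100 = 67.4645%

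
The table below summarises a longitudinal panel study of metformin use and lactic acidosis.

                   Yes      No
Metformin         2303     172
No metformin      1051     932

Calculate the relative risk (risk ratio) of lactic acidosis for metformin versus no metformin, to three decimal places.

Cells: a = 2303, b = 172, c = 1051, d = 932.
Risk in exposed = 2303/2475 = 0.93051; risk in unexposed = 1051/1983 = 0.53001.
RR = 0.93051 / 0.53001 = 1.75565
The risk among the exposed is 1.76 times that among the unexposed.

1.756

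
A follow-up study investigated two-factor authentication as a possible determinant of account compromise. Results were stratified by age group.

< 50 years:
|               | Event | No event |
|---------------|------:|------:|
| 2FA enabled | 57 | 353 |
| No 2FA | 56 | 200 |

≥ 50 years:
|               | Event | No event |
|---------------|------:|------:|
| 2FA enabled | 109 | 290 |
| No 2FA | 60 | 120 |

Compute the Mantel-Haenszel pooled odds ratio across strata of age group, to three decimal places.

OR_MH = Σ(aᵢdᵢ/nᵢ) / Σ(bᵢcᵢ/nᵢ), where nᵢ is the stratum total.
Stratum 1 (< 50 years): n = 666; a·d/n = 57·200/666 = 17.1171; b·c/n = 353·56/666 = 29.6817
Stratum 2 (≥ 50 years): n = 579; a·d/n = 109·120/579 = 22.5907; b·c/n = 290·60/579 = 30.0518
OR_MH = (17.1171 + 22.5907) / (29.6817 + 30.0518) = 39.7078 / 59.7335 = 0.66475

0.665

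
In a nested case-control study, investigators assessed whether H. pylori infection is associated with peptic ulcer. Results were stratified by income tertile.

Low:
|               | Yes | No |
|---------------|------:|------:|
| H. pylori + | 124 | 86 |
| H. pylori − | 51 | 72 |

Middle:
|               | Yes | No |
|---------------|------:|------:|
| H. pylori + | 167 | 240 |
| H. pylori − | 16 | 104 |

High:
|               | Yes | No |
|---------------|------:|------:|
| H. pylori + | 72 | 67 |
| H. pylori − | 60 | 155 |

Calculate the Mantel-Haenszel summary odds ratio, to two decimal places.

2.87

OR_MH = Σ(aᵢdᵢ/nᵢ) / Σ(bᵢcᵢ/nᵢ), where nᵢ is the stratum total.
Stratum 1 (Low): n = 333; a·d/n = 124·72/333 = 26.8108; b·c/n = 86·51/333 = 13.1712
Stratum 2 (Middle): n = 527; a·d/n = 167·104/527 = 32.9564; b·c/n = 240·16/527 = 7.2865
Stratum 3 (High): n = 354; a·d/n = 72·155/354 = 31.5254; b·c/n = 67·60/354 = 11.3559
OR_MH = (26.8108 + 32.9564 + 31.5254) / (13.1712 + 7.2865 + 11.3559) = 91.2926 / 31.8136 = 2.86961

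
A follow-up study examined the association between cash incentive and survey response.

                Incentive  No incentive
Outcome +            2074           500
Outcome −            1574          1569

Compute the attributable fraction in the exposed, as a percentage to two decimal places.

57.49

Reading the table with exposure as columns: a = 2074 (Incentive, case), b = 1574 (Incentive, non-case), c = 500 (No incentive, case), d = 1569.
Risk in exposed = 2074/3648 = 0.56853; risk in unexposed = 500/2069 = 0.24166.
RR = 0.56853/0.24166 = 2.35258
AR% = (RR − 1)/RR × 100 = (2.35258 − 1)/2.35258 × 100 = 57.4935%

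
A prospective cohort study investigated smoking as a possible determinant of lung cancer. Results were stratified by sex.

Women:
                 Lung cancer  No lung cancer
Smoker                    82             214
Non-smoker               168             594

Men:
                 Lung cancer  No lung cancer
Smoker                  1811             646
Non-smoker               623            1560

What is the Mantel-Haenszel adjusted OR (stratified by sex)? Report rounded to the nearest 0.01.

5.43

OR_MH = Σ(aᵢdᵢ/nᵢ) / Σ(bᵢcᵢ/nᵢ), where nᵢ is the stratum total.
Stratum 1 (Women): n = 1058; a·d/n = 82·594/1058 = 46.0378; b·c/n = 214·168/1058 = 33.9811
Stratum 2 (Men): n = 4640; a·d/n = 1811·1560/4640 = 608.8707; b·c/n = 646·623/4640 = 86.7366
OR_MH = (46.0378 + 608.8707) / (33.9811 + 86.7366) = 654.9085 / 120.7177 = 5.42512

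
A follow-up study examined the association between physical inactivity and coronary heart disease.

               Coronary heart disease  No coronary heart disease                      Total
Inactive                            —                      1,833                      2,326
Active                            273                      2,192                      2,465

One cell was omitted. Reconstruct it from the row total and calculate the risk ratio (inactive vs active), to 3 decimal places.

1.914

The missing cell is in the exposed row: 2326 − 1833 = 493.
So a = 493, b = 1833, c = 273, d = 2192.
RR = [a/(a+b)] / [c/(c+d)] = (493/2326) / (273/2465) = 0.21195/0.11075 = 1.91378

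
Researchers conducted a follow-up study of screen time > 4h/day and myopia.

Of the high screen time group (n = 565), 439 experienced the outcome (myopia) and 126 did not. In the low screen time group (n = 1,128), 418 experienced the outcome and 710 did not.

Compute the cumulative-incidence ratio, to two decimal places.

From the description: a = 439, b = 126, c = 418, d = 710.
Risk in exposed = 439/565 = 0.77699; risk in unexposed = 418/1128 = 0.37057.
RR = 0.77699 / 0.37057 = 2.09676
The risk among the exposed is 2.10 times that among the unexposed.

2.10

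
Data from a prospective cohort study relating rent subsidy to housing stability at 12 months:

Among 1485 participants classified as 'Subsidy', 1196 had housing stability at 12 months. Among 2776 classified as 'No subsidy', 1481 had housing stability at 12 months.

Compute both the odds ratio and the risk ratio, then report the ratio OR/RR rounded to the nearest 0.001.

From the description: a = 1196, b = 289, c = 1481, d = 1295.
OR = (1196·1295)/(289·1481) = 1548820/428009 = 3.61866
Risk in exposed = 1196/1485 = 0.80539; risk in unexposed = 1481/2776 = 0.53350; RR = 1.50963
OR/RR = 3.61866 / 1.50963 = 2.39706
The outcome is not rare, so the OR lies further from 1 than the RR.

2.397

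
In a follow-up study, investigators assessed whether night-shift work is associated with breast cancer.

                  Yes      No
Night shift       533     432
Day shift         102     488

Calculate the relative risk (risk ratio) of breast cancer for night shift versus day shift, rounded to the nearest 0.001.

3.195

Cells: a = 533, b = 432, c = 102, d = 488.
Risk in exposed = 533/965 = 0.55233; risk in unexposed = 102/590 = 0.17288.
RR = 0.55233 / 0.17288 = 3.19486
The risk among the exposed is 3.19 times that among the unexposed.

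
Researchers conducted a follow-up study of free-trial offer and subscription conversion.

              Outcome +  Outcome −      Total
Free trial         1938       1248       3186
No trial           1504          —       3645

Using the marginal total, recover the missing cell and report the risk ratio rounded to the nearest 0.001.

The missing cell is in the unexposed row: 3645 − 1504 = 2141.
So a = 1938, b = 1248, c = 1504, d = 2141.
RR = [a/(a+b)] / [c/(c+d)] = (1938/3186) / (1504/3645) = 0.60829/0.41262 = 1.47420

1.474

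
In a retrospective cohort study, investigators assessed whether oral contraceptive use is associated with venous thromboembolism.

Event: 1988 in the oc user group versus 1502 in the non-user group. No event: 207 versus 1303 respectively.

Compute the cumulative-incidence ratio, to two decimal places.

1.69

From the description: a = 1988, b = 207, c = 1502, d = 1303.
Risk in exposed = 1988/2195 = 0.90569; risk in unexposed = 1502/2805 = 0.53547.
RR = 0.90569 / 0.53547 = 1.69139
The risk among the exposed is 1.69 times that among the unexposed.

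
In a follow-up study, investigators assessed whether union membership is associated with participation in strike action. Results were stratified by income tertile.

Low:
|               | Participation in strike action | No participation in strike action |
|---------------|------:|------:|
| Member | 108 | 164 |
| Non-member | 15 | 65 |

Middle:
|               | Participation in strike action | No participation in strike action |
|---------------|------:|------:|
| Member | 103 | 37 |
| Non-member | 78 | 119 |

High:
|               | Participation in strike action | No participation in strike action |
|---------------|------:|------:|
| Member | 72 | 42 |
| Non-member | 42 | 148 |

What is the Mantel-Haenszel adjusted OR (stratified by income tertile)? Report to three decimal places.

OR_MH = Σ(aᵢdᵢ/nᵢ) / Σ(bᵢcᵢ/nᵢ), where nᵢ is the stratum total.
Stratum 1 (Low): n = 352; a·d/n = 108·65/352 = 19.9432; b·c/n = 164·15/352 = 6.9886
Stratum 2 (Middle): n = 337; a·d/n = 103·119/337 = 36.3709; b·c/n = 37·78/337 = 8.5638
Stratum 3 (High): n = 304; a·d/n = 72·148/304 = 35.0526; b·c/n = 42·42/304 = 5.8026
OR_MH = (19.9432 + 36.3709 + 35.0526) / (6.9886 + 8.5638 + 5.8026) = 91.3667 / 21.3551 = 4.27846

4.278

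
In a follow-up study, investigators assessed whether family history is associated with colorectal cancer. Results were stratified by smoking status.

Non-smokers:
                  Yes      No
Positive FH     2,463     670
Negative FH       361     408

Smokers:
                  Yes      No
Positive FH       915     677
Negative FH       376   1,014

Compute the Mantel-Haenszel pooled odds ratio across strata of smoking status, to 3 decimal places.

OR_MH = Σ(aᵢdᵢ/nᵢ) / Σ(bᵢcᵢ/nᵢ), where nᵢ is the stratum total.
Stratum 1 (Non-smokers): n = 3902; a·d/n = 2463·408/3902 = 257.5356; b·c/n = 670·361/3902 = 61.9862
Stratum 2 (Smokers): n = 2982; a·d/n = 915·1014/2982 = 311.1368; b·c/n = 677·376/2982 = 85.3628
OR_MH = (257.5356 + 311.1368) / (61.9862 + 85.3628) = 568.6724 / 147.3490 = 3.85936

3.859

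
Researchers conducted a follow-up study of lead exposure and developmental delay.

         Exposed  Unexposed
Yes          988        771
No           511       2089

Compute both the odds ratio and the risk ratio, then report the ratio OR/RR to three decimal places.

2.143

Reading the table with exposure as columns: a = 988 (Exposed, case), b = 511 (Exposed, non-case), c = 771 (Unexposed, case), d = 2089.
OR = (988·2089)/(511·771) = 2063932/393981 = 5.23866
Risk in exposed = 988/1499 = 0.65911; risk in unexposed = 771/2860 = 0.26958; RR = 2.44493
OR/RR = 5.23866 / 2.44493 = 2.14266
The outcome is not rare, so the OR lies further from 1 than the RR.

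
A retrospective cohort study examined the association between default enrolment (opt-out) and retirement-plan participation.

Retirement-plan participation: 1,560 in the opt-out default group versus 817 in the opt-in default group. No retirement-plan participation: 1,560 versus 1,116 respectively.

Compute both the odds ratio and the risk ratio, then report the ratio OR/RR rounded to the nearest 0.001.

From the description: a = 1560, b = 1560, c = 817, d = 1116.
OR = (1560·1116)/(1560·817) = 1740960/1274520 = 1.36597
Risk in exposed = 1560/3120 = 0.50000; risk in unexposed = 817/1933 = 0.42266; RR = 1.18299
OR/RR = 1.36597 / 1.18299 = 1.15468
The outcome is not rare, so the OR lies further from 1 than the RR.

1.155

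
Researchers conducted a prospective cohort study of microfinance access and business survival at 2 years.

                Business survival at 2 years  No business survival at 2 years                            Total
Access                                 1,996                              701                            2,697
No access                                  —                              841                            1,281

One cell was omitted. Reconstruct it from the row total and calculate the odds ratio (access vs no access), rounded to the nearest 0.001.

The missing cell is in the unexposed row: 1281 − 841 = 440.
So a = 1996, b = 701, c = 440, d = 841.
OR = (a·d)/(b·c) = (1996 × 841) / (701 × 440) = 1678636 / 308440 = 5.44234

5.442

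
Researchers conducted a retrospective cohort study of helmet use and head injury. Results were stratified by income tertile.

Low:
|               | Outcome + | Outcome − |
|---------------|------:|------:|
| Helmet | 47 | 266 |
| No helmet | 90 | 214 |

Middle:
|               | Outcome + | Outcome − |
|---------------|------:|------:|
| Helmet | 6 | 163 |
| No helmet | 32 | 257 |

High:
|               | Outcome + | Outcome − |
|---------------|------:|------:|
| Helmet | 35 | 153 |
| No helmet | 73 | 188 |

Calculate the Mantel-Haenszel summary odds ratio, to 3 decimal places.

OR_MH = Σ(aᵢdᵢ/nᵢ) / Σ(bᵢcᵢ/nᵢ), where nᵢ is the stratum total.
Stratum 1 (Low): n = 617; a·d/n = 47·214/617 = 16.3015; b·c/n = 266·90/617 = 38.8006
Stratum 2 (Middle): n = 458; a·d/n = 6·257/458 = 3.3668; b·c/n = 163·32/458 = 11.3886
Stratum 3 (High): n = 449; a·d/n = 35·188/449 = 14.6548; b·c/n = 153·73/449 = 24.8753
OR_MH = (16.3015 + 3.3668 + 14.6548) / (38.8006 + 11.3886 + 24.8753) = 34.3231 / 75.0646 = 0.45725

0.457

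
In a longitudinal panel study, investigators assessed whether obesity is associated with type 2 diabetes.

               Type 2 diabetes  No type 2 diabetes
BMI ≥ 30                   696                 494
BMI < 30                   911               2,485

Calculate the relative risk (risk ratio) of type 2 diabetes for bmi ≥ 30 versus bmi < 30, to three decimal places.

2.180

Cells: a = 696, b = 494, c = 911, d = 2485.
Risk in exposed = 696/1190 = 0.58487; risk in unexposed = 911/3396 = 0.26826.
RR = 0.58487 / 0.26826 = 2.18028
The risk among the exposed is 2.18 times that among the unexposed.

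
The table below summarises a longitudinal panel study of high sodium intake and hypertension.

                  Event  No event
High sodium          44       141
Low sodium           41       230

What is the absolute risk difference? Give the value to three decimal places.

Cells: a = 44, b = 141, c = 41, d = 230.
Risk in exposed = 44/185 = 0.237838; risk in unexposed = 41/271 = 0.151292.
Risk difference = 0.237838 − 0.151292 = 0.086546

0.087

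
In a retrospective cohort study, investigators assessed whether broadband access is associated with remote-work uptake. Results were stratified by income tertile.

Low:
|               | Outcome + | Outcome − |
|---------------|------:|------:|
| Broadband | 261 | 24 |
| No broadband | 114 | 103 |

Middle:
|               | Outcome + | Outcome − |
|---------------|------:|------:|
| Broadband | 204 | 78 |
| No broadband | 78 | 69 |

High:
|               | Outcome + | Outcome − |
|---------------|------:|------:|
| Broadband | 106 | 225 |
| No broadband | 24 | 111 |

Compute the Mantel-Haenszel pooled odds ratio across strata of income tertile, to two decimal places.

OR_MH = Σ(aᵢdᵢ/nᵢ) / Σ(bᵢcᵢ/nᵢ), where nᵢ is the stratum total.
Stratum 1 (Low): n = 502; a·d/n = 261·103/502 = 53.5518; b·c/n = 24·114/502 = 5.4502
Stratum 2 (Middle): n = 429; a·d/n = 204·69/429 = 32.8112; b·c/n = 78·78/429 = 14.1818
Stratum 3 (High): n = 466; a·d/n = 106·111/466 = 25.2489; b·c/n = 225·24/466 = 11.5880
OR_MH = (53.5518 + 32.8112 + 25.2489) / (5.4502 + 14.1818 + 11.5880) = 111.6119 / 31.2200 = 3.57501

3.58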